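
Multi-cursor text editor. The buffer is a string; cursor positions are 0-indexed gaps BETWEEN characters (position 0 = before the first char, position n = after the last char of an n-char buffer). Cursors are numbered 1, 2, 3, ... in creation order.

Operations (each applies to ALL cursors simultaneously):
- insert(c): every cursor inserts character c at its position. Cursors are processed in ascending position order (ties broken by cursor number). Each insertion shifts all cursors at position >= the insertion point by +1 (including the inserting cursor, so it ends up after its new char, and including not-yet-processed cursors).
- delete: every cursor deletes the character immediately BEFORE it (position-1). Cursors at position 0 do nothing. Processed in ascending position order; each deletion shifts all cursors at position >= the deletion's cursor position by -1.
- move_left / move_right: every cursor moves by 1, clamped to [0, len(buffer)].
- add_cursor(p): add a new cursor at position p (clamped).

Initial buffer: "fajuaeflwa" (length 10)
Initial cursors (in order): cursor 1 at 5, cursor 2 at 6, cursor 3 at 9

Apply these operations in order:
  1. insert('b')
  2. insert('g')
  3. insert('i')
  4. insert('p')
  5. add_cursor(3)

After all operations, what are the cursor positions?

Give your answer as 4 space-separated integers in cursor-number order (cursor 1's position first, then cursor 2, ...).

After op 1 (insert('b')): buffer="fajuabebflwba" (len 13), cursors c1@6 c2@8 c3@12, authorship .....1.2...3.
After op 2 (insert('g')): buffer="fajuabgebgflwbga" (len 16), cursors c1@7 c2@10 c3@15, authorship .....11.22...33.
After op 3 (insert('i')): buffer="fajuabgiebgiflwbgia" (len 19), cursors c1@8 c2@12 c3@18, authorship .....111.222...333.
After op 4 (insert('p')): buffer="fajuabgipebgipflwbgipa" (len 22), cursors c1@9 c2@14 c3@21, authorship .....1111.2222...3333.
After op 5 (add_cursor(3)): buffer="fajuabgipebgipflwbgipa" (len 22), cursors c4@3 c1@9 c2@14 c3@21, authorship .....1111.2222...3333.

Answer: 9 14 21 3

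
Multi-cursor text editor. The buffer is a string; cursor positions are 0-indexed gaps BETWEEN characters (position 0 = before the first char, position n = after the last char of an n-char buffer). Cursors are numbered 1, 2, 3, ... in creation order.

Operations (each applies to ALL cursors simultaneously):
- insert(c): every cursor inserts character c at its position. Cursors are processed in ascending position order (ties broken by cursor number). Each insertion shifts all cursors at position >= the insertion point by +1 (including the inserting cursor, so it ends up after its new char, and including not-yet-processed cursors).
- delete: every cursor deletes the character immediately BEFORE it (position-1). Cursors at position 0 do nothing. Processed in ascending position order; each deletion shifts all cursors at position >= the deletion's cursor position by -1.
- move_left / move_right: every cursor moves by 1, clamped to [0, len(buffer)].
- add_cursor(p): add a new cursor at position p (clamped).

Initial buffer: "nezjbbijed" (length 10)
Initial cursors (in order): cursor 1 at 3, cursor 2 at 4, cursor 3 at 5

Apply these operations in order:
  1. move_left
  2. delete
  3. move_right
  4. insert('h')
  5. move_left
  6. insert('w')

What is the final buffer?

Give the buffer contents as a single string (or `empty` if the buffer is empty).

After op 1 (move_left): buffer="nezjbbijed" (len 10), cursors c1@2 c2@3 c3@4, authorship ..........
After op 2 (delete): buffer="nbbijed" (len 7), cursors c1@1 c2@1 c3@1, authorship .......
After op 3 (move_right): buffer="nbbijed" (len 7), cursors c1@2 c2@2 c3@2, authorship .......
After op 4 (insert('h')): buffer="nbhhhbijed" (len 10), cursors c1@5 c2@5 c3@5, authorship ..123.....
After op 5 (move_left): buffer="nbhhhbijed" (len 10), cursors c1@4 c2@4 c3@4, authorship ..123.....
After op 6 (insert('w')): buffer="nbhhwwwhbijed" (len 13), cursors c1@7 c2@7 c3@7, authorship ..121233.....

Answer: nbhhwwwhbijed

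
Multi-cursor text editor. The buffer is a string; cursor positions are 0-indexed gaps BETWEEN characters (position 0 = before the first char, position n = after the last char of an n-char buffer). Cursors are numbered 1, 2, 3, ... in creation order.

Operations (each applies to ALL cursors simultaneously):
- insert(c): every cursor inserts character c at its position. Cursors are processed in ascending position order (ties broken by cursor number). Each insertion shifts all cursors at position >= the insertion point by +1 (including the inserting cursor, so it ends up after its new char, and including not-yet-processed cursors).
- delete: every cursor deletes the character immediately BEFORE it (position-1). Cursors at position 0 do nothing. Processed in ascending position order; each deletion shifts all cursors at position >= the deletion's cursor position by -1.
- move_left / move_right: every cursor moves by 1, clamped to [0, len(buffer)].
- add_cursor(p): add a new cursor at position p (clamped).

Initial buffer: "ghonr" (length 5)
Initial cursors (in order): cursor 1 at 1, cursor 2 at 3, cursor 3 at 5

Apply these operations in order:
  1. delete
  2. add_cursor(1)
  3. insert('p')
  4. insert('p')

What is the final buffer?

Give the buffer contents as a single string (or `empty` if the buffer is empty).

After op 1 (delete): buffer="hn" (len 2), cursors c1@0 c2@1 c3@2, authorship ..
After op 2 (add_cursor(1)): buffer="hn" (len 2), cursors c1@0 c2@1 c4@1 c3@2, authorship ..
After op 3 (insert('p')): buffer="phppnp" (len 6), cursors c1@1 c2@4 c4@4 c3@6, authorship 1.24.3
After op 4 (insert('p')): buffer="pphppppnpp" (len 10), cursors c1@2 c2@7 c4@7 c3@10, authorship 11.2424.33

Answer: pphppppnpp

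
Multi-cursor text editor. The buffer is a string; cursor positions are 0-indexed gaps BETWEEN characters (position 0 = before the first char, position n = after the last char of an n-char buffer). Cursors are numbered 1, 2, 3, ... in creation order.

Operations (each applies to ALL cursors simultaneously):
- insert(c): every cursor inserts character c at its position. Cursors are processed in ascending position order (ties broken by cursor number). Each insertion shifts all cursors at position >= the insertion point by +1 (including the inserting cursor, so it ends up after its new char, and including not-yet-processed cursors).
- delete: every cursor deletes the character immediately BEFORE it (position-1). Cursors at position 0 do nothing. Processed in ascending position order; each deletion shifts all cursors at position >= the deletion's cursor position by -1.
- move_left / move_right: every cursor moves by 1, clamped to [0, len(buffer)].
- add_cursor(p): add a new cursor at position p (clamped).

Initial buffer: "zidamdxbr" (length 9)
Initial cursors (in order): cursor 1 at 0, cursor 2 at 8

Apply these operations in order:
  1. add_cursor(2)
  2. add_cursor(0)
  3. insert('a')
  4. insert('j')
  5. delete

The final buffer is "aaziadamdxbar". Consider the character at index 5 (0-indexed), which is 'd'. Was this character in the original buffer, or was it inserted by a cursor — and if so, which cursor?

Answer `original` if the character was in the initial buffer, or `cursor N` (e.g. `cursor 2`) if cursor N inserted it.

Answer: original

Derivation:
After op 1 (add_cursor(2)): buffer="zidamdxbr" (len 9), cursors c1@0 c3@2 c2@8, authorship .........
After op 2 (add_cursor(0)): buffer="zidamdxbr" (len 9), cursors c1@0 c4@0 c3@2 c2@8, authorship .........
After op 3 (insert('a')): buffer="aaziadamdxbar" (len 13), cursors c1@2 c4@2 c3@5 c2@12, authorship 14..3......2.
After op 4 (insert('j')): buffer="aajjziajdamdxbajr" (len 17), cursors c1@4 c4@4 c3@8 c2@16, authorship 1414..33......22.
After op 5 (delete): buffer="aaziadamdxbar" (len 13), cursors c1@2 c4@2 c3@5 c2@12, authorship 14..3......2.
Authorship (.=original, N=cursor N): 1 4 . . 3 . . . . . . 2 .
Index 5: author = original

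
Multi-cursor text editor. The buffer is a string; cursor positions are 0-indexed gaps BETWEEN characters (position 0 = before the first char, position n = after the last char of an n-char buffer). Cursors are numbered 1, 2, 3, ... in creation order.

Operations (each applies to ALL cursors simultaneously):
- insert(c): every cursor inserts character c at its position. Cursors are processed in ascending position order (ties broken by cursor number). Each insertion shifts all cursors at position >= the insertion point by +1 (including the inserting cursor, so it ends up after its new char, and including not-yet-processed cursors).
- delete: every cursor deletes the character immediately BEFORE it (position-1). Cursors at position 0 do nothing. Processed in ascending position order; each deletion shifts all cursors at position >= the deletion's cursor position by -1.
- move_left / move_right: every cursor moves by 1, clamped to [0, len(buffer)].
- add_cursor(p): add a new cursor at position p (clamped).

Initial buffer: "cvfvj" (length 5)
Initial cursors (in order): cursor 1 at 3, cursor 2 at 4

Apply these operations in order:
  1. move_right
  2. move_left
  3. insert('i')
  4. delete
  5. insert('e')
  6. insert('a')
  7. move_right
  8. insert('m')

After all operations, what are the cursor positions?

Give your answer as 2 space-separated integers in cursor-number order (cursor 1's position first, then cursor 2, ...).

Answer: 7 11

Derivation:
After op 1 (move_right): buffer="cvfvj" (len 5), cursors c1@4 c2@5, authorship .....
After op 2 (move_left): buffer="cvfvj" (len 5), cursors c1@3 c2@4, authorship .....
After op 3 (insert('i')): buffer="cvfivij" (len 7), cursors c1@4 c2@6, authorship ...1.2.
After op 4 (delete): buffer="cvfvj" (len 5), cursors c1@3 c2@4, authorship .....
After op 5 (insert('e')): buffer="cvfevej" (len 7), cursors c1@4 c2@6, authorship ...1.2.
After op 6 (insert('a')): buffer="cvfeaveaj" (len 9), cursors c1@5 c2@8, authorship ...11.22.
After op 7 (move_right): buffer="cvfeaveaj" (len 9), cursors c1@6 c2@9, authorship ...11.22.
After op 8 (insert('m')): buffer="cvfeavmeajm" (len 11), cursors c1@7 c2@11, authorship ...11.122.2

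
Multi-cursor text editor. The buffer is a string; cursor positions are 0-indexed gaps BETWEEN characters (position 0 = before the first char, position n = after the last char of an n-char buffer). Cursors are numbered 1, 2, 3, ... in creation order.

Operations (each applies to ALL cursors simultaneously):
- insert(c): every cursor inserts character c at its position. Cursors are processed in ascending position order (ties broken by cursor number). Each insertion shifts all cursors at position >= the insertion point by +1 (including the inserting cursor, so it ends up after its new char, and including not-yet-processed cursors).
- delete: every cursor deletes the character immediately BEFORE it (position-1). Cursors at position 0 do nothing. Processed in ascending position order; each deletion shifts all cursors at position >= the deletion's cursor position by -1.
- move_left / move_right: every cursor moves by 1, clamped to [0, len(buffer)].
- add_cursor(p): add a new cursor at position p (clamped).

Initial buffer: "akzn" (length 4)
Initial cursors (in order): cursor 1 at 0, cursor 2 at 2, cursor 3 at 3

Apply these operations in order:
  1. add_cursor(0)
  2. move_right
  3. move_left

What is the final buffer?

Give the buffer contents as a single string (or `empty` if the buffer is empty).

Answer: akzn

Derivation:
After op 1 (add_cursor(0)): buffer="akzn" (len 4), cursors c1@0 c4@0 c2@2 c3@3, authorship ....
After op 2 (move_right): buffer="akzn" (len 4), cursors c1@1 c4@1 c2@3 c3@4, authorship ....
After op 3 (move_left): buffer="akzn" (len 4), cursors c1@0 c4@0 c2@2 c3@3, authorship ....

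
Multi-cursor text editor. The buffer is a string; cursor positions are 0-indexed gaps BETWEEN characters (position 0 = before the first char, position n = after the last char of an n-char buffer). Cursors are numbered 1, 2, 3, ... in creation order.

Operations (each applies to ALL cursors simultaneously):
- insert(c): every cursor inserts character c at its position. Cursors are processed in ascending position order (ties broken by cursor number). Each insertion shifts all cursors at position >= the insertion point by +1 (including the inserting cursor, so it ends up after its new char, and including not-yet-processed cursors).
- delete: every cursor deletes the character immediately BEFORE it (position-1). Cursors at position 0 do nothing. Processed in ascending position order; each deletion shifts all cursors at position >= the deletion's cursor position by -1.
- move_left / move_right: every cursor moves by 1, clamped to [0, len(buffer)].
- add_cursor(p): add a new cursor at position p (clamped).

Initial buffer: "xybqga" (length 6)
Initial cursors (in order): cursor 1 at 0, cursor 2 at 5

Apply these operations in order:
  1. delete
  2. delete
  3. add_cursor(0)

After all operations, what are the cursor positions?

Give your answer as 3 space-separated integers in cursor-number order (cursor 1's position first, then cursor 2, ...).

After op 1 (delete): buffer="xybqa" (len 5), cursors c1@0 c2@4, authorship .....
After op 2 (delete): buffer="xyba" (len 4), cursors c1@0 c2@3, authorship ....
After op 3 (add_cursor(0)): buffer="xyba" (len 4), cursors c1@0 c3@0 c2@3, authorship ....

Answer: 0 3 0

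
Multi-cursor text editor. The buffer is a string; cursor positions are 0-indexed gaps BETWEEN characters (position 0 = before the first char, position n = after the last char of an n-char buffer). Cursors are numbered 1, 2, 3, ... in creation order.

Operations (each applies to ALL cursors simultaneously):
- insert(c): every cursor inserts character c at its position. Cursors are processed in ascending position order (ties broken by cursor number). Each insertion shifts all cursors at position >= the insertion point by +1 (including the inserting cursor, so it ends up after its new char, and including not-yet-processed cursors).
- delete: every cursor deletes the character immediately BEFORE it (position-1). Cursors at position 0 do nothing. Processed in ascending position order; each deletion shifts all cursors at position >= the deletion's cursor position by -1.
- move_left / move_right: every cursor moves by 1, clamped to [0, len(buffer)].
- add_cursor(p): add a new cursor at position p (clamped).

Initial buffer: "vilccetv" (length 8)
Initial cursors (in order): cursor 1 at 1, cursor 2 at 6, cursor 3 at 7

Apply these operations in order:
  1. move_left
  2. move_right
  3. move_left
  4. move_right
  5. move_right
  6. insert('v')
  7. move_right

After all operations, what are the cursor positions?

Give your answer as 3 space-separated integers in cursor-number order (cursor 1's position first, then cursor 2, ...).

Answer: 4 10 11

Derivation:
After op 1 (move_left): buffer="vilccetv" (len 8), cursors c1@0 c2@5 c3@6, authorship ........
After op 2 (move_right): buffer="vilccetv" (len 8), cursors c1@1 c2@6 c3@7, authorship ........
After op 3 (move_left): buffer="vilccetv" (len 8), cursors c1@0 c2@5 c3@6, authorship ........
After op 4 (move_right): buffer="vilccetv" (len 8), cursors c1@1 c2@6 c3@7, authorship ........
After op 5 (move_right): buffer="vilccetv" (len 8), cursors c1@2 c2@7 c3@8, authorship ........
After op 6 (insert('v')): buffer="vivlccetvvv" (len 11), cursors c1@3 c2@9 c3@11, authorship ..1.....2.3
After op 7 (move_right): buffer="vivlccetvvv" (len 11), cursors c1@4 c2@10 c3@11, authorship ..1.....2.3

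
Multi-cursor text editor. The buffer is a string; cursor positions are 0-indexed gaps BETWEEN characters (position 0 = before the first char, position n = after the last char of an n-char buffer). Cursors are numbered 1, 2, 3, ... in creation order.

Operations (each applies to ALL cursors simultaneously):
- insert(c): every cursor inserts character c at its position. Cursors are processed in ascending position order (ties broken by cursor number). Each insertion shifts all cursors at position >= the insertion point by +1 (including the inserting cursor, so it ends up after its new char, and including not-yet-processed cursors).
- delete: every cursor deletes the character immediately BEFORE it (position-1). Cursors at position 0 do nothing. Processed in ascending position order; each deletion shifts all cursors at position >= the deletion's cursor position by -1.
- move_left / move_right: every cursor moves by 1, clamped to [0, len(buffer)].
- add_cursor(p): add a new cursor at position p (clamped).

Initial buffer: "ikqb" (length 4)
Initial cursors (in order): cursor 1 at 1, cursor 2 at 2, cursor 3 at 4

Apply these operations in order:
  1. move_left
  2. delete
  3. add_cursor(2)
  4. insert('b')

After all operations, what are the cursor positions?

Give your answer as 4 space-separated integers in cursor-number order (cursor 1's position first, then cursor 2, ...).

Answer: 2 2 4 6

Derivation:
After op 1 (move_left): buffer="ikqb" (len 4), cursors c1@0 c2@1 c3@3, authorship ....
After op 2 (delete): buffer="kb" (len 2), cursors c1@0 c2@0 c3@1, authorship ..
After op 3 (add_cursor(2)): buffer="kb" (len 2), cursors c1@0 c2@0 c3@1 c4@2, authorship ..
After op 4 (insert('b')): buffer="bbkbbb" (len 6), cursors c1@2 c2@2 c3@4 c4@6, authorship 12.3.4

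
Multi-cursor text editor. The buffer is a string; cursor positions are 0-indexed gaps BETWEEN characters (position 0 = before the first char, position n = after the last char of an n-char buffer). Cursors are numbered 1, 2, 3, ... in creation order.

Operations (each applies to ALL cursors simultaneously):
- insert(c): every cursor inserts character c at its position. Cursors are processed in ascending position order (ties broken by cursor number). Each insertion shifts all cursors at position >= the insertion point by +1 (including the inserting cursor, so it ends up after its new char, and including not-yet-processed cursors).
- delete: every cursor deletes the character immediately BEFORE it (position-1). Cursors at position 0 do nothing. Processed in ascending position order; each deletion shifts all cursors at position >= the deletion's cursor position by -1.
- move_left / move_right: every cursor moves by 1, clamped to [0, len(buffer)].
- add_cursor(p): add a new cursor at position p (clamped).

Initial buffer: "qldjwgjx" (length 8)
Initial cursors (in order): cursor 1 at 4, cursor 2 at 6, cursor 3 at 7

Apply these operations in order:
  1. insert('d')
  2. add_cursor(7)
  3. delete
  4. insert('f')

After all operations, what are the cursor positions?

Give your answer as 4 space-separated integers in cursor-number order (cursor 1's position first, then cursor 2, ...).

Answer: 5 8 10 8

Derivation:
After op 1 (insert('d')): buffer="qldjdwgdjdx" (len 11), cursors c1@5 c2@8 c3@10, authorship ....1..2.3.
After op 2 (add_cursor(7)): buffer="qldjdwgdjdx" (len 11), cursors c1@5 c4@7 c2@8 c3@10, authorship ....1..2.3.
After op 3 (delete): buffer="qldjwjx" (len 7), cursors c1@4 c2@5 c4@5 c3@6, authorship .......
After op 4 (insert('f')): buffer="qldjfwffjfx" (len 11), cursors c1@5 c2@8 c4@8 c3@10, authorship ....1.24.3.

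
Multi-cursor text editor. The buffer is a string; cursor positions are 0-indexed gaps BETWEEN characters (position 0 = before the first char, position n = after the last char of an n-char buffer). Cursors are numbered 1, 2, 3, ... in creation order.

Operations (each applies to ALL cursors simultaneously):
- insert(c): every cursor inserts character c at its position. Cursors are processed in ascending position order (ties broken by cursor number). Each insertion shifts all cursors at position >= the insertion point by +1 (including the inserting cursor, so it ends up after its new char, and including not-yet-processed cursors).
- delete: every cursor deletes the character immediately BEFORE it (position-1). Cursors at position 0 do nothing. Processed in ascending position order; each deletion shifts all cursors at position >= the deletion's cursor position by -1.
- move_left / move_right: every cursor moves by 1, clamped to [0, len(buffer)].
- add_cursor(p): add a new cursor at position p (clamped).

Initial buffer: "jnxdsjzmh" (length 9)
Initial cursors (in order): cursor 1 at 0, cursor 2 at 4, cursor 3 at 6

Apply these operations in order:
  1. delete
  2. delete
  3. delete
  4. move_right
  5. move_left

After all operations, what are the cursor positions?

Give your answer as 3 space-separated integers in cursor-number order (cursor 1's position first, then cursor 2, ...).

Answer: 0 0 0

Derivation:
After op 1 (delete): buffer="jnxszmh" (len 7), cursors c1@0 c2@3 c3@4, authorship .......
After op 2 (delete): buffer="jnzmh" (len 5), cursors c1@0 c2@2 c3@2, authorship .....
After op 3 (delete): buffer="zmh" (len 3), cursors c1@0 c2@0 c3@0, authorship ...
After op 4 (move_right): buffer="zmh" (len 3), cursors c1@1 c2@1 c3@1, authorship ...
After op 5 (move_left): buffer="zmh" (len 3), cursors c1@0 c2@0 c3@0, authorship ...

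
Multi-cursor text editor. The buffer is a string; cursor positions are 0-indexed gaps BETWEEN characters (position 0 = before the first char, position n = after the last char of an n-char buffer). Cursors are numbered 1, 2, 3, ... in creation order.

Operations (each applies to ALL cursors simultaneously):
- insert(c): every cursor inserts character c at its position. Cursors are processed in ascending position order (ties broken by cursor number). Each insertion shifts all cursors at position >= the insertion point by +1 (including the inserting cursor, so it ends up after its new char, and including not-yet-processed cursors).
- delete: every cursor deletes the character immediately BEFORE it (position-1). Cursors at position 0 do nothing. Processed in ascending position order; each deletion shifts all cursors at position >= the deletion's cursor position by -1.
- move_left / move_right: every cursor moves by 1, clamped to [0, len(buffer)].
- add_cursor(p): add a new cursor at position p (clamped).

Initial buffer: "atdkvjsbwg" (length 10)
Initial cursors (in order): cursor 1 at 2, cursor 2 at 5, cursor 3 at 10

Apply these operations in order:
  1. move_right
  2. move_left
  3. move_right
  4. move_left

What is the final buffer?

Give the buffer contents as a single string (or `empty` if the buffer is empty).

After op 1 (move_right): buffer="atdkvjsbwg" (len 10), cursors c1@3 c2@6 c3@10, authorship ..........
After op 2 (move_left): buffer="atdkvjsbwg" (len 10), cursors c1@2 c2@5 c3@9, authorship ..........
After op 3 (move_right): buffer="atdkvjsbwg" (len 10), cursors c1@3 c2@6 c3@10, authorship ..........
After op 4 (move_left): buffer="atdkvjsbwg" (len 10), cursors c1@2 c2@5 c3@9, authorship ..........

Answer: atdkvjsbwg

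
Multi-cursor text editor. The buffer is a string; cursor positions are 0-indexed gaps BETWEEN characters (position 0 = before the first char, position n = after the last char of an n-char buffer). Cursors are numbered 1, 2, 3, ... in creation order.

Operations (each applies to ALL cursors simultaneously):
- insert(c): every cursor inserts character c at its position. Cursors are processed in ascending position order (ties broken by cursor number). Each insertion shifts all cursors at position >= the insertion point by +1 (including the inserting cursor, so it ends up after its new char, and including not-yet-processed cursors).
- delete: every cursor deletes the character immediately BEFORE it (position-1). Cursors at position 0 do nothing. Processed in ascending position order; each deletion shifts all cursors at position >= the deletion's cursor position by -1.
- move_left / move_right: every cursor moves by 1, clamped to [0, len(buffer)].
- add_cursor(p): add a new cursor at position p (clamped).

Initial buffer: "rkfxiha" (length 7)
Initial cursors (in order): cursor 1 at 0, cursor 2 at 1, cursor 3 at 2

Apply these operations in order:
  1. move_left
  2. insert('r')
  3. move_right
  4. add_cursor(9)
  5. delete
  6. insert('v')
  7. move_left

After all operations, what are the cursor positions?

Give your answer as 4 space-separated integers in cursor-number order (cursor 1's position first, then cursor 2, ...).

After op 1 (move_left): buffer="rkfxiha" (len 7), cursors c1@0 c2@0 c3@1, authorship .......
After op 2 (insert('r')): buffer="rrrrkfxiha" (len 10), cursors c1@2 c2@2 c3@4, authorship 12.3......
After op 3 (move_right): buffer="rrrrkfxiha" (len 10), cursors c1@3 c2@3 c3@5, authorship 12.3......
After op 4 (add_cursor(9)): buffer="rrrrkfxiha" (len 10), cursors c1@3 c2@3 c3@5 c4@9, authorship 12.3......
After op 5 (delete): buffer="rrfxia" (len 6), cursors c1@1 c2@1 c3@2 c4@5, authorship 13....
After op 6 (insert('v')): buffer="rvvrvfxiva" (len 10), cursors c1@3 c2@3 c3@5 c4@9, authorship 11233...4.
After op 7 (move_left): buffer="rvvrvfxiva" (len 10), cursors c1@2 c2@2 c3@4 c4@8, authorship 11233...4.

Answer: 2 2 4 8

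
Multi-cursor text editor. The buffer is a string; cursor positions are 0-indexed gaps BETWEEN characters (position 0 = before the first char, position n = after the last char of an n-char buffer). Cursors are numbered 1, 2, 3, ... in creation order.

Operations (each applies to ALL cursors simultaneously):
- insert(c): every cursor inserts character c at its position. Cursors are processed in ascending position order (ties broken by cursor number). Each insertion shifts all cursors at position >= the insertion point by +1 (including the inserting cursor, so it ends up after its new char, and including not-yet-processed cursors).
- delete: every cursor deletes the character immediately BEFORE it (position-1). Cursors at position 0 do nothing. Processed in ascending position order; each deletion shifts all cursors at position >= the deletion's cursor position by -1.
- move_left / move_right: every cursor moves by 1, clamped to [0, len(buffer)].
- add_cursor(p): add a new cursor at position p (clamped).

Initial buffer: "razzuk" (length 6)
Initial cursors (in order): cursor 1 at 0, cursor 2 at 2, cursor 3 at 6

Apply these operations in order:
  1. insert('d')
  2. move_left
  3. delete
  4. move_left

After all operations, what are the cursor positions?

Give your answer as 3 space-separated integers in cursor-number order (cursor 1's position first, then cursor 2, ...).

Answer: 0 1 5

Derivation:
After op 1 (insert('d')): buffer="dradzzukd" (len 9), cursors c1@1 c2@4 c3@9, authorship 1..2....3
After op 2 (move_left): buffer="dradzzukd" (len 9), cursors c1@0 c2@3 c3@8, authorship 1..2....3
After op 3 (delete): buffer="drdzzud" (len 7), cursors c1@0 c2@2 c3@6, authorship 1.2...3
After op 4 (move_left): buffer="drdzzud" (len 7), cursors c1@0 c2@1 c3@5, authorship 1.2...3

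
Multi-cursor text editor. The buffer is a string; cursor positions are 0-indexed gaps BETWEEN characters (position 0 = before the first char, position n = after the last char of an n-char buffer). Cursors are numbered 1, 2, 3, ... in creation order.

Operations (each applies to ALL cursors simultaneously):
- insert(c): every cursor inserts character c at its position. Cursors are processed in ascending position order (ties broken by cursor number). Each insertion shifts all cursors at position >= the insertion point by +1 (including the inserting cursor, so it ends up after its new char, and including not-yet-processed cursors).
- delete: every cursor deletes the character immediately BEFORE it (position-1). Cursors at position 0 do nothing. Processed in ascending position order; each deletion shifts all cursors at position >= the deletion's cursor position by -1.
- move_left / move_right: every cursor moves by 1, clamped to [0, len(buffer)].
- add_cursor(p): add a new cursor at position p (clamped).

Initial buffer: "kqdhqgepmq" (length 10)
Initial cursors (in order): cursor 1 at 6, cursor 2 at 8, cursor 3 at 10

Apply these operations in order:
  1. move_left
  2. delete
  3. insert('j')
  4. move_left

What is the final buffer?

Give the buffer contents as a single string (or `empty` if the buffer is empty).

Answer: kqdhjgjpjq

Derivation:
After op 1 (move_left): buffer="kqdhqgepmq" (len 10), cursors c1@5 c2@7 c3@9, authorship ..........
After op 2 (delete): buffer="kqdhgpq" (len 7), cursors c1@4 c2@5 c3@6, authorship .......
After op 3 (insert('j')): buffer="kqdhjgjpjq" (len 10), cursors c1@5 c2@7 c3@9, authorship ....1.2.3.
After op 4 (move_left): buffer="kqdhjgjpjq" (len 10), cursors c1@4 c2@6 c3@8, authorship ....1.2.3.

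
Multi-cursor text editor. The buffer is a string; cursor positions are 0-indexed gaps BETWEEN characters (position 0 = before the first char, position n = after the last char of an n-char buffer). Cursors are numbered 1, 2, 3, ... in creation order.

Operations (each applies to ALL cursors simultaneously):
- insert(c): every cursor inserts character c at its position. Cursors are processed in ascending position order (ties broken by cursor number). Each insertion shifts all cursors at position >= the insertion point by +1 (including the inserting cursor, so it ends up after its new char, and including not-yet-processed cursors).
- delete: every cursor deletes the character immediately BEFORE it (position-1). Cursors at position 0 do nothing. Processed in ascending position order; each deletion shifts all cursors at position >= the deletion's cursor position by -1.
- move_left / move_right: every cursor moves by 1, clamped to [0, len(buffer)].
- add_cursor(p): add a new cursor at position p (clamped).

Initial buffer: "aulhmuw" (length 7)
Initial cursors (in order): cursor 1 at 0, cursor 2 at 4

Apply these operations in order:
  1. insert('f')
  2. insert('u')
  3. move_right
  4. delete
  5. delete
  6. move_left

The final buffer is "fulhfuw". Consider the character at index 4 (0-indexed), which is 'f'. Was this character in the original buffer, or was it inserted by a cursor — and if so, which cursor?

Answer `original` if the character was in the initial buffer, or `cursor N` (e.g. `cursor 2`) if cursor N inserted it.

Answer: cursor 2

Derivation:
After op 1 (insert('f')): buffer="faulhfmuw" (len 9), cursors c1@1 c2@6, authorship 1....2...
After op 2 (insert('u')): buffer="fuaulhfumuw" (len 11), cursors c1@2 c2@8, authorship 11....22...
After op 3 (move_right): buffer="fuaulhfumuw" (len 11), cursors c1@3 c2@9, authorship 11....22...
After op 4 (delete): buffer="fuulhfuuw" (len 9), cursors c1@2 c2@7, authorship 11...22..
After op 5 (delete): buffer="fulhfuw" (len 7), cursors c1@1 c2@5, authorship 1...2..
After op 6 (move_left): buffer="fulhfuw" (len 7), cursors c1@0 c2@4, authorship 1...2..
Authorship (.=original, N=cursor N): 1 . . . 2 . .
Index 4: author = 2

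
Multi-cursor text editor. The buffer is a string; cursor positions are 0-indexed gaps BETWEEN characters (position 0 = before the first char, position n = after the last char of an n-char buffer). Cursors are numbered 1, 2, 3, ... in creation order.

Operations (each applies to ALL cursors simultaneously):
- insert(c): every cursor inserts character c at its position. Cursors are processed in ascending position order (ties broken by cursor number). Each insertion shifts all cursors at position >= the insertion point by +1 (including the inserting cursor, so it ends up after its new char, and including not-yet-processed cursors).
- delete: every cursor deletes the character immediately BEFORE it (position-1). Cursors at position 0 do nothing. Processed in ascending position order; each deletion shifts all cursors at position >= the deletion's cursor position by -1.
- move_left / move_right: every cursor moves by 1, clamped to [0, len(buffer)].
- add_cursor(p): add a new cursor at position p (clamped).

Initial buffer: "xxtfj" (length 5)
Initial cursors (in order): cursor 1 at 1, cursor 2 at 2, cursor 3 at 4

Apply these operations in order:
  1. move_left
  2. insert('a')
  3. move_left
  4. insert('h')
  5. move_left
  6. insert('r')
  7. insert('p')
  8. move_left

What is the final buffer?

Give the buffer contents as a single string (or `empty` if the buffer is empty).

Answer: rphaxrphaxtrphafj

Derivation:
After op 1 (move_left): buffer="xxtfj" (len 5), cursors c1@0 c2@1 c3@3, authorship .....
After op 2 (insert('a')): buffer="axaxtafj" (len 8), cursors c1@1 c2@3 c3@6, authorship 1.2..3..
After op 3 (move_left): buffer="axaxtafj" (len 8), cursors c1@0 c2@2 c3@5, authorship 1.2..3..
After op 4 (insert('h')): buffer="haxhaxthafj" (len 11), cursors c1@1 c2@4 c3@8, authorship 11.22..33..
After op 5 (move_left): buffer="haxhaxthafj" (len 11), cursors c1@0 c2@3 c3@7, authorship 11.22..33..
After op 6 (insert('r')): buffer="rhaxrhaxtrhafj" (len 14), cursors c1@1 c2@5 c3@10, authorship 111.222..333..
After op 7 (insert('p')): buffer="rphaxrphaxtrphafj" (len 17), cursors c1@2 c2@7 c3@13, authorship 1111.2222..3333..
After op 8 (move_left): buffer="rphaxrphaxtrphafj" (len 17), cursors c1@1 c2@6 c3@12, authorship 1111.2222..3333..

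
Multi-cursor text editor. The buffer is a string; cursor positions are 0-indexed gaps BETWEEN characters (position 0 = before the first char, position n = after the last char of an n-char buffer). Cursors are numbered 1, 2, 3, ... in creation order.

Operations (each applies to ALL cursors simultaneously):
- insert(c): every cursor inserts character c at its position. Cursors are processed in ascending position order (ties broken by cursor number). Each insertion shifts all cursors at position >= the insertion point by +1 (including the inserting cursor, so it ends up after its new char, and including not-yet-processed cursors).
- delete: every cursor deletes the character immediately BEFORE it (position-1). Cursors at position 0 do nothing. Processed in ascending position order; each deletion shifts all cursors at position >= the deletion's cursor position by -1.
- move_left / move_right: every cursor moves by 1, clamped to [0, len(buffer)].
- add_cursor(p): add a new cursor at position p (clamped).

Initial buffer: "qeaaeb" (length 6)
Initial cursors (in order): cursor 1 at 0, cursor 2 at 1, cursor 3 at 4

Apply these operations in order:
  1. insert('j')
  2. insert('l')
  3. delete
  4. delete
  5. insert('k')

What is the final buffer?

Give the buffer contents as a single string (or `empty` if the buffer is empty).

Answer: kqkeaakeb

Derivation:
After op 1 (insert('j')): buffer="jqjeaajeb" (len 9), cursors c1@1 c2@3 c3@7, authorship 1.2...3..
After op 2 (insert('l')): buffer="jlqjleaajleb" (len 12), cursors c1@2 c2@5 c3@10, authorship 11.22...33..
After op 3 (delete): buffer="jqjeaajeb" (len 9), cursors c1@1 c2@3 c3@7, authorship 1.2...3..
After op 4 (delete): buffer="qeaaeb" (len 6), cursors c1@0 c2@1 c3@4, authorship ......
After op 5 (insert('k')): buffer="kqkeaakeb" (len 9), cursors c1@1 c2@3 c3@7, authorship 1.2...3..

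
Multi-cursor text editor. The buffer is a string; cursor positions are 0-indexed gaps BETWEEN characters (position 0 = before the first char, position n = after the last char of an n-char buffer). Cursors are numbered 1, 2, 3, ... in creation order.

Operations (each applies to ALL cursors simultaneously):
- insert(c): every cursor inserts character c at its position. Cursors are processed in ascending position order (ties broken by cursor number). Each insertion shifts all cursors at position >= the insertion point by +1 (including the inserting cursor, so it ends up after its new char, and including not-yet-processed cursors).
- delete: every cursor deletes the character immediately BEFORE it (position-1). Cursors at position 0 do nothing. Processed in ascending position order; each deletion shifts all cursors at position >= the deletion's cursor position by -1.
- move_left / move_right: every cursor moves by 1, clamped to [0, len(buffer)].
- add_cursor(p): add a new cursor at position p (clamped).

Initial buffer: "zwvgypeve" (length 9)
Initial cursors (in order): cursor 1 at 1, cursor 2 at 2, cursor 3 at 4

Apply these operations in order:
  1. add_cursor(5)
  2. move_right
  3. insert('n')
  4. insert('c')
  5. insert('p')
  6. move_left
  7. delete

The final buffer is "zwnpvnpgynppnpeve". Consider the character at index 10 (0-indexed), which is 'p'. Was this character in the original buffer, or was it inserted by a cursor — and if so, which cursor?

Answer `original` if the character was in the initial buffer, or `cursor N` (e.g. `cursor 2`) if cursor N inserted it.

After op 1 (add_cursor(5)): buffer="zwvgypeve" (len 9), cursors c1@1 c2@2 c3@4 c4@5, authorship .........
After op 2 (move_right): buffer="zwvgypeve" (len 9), cursors c1@2 c2@3 c3@5 c4@6, authorship .........
After op 3 (insert('n')): buffer="zwnvngynpneve" (len 13), cursors c1@3 c2@5 c3@8 c4@10, authorship ..1.2..3.4...
After op 4 (insert('c')): buffer="zwncvncgyncpnceve" (len 17), cursors c1@4 c2@7 c3@11 c4@14, authorship ..11.22..33.44...
After op 5 (insert('p')): buffer="zwncpvncpgyncppncpeve" (len 21), cursors c1@5 c2@9 c3@14 c4@18, authorship ..111.222..333.444...
After op 6 (move_left): buffer="zwncpvncpgyncppncpeve" (len 21), cursors c1@4 c2@8 c3@13 c4@17, authorship ..111.222..333.444...
After op 7 (delete): buffer="zwnpvnpgynppnpeve" (len 17), cursors c1@3 c2@6 c3@10 c4@13, authorship ..11.22..33.44...
Authorship (.=original, N=cursor N): . . 1 1 . 2 2 . . 3 3 . 4 4 . . .
Index 10: author = 3

Answer: cursor 3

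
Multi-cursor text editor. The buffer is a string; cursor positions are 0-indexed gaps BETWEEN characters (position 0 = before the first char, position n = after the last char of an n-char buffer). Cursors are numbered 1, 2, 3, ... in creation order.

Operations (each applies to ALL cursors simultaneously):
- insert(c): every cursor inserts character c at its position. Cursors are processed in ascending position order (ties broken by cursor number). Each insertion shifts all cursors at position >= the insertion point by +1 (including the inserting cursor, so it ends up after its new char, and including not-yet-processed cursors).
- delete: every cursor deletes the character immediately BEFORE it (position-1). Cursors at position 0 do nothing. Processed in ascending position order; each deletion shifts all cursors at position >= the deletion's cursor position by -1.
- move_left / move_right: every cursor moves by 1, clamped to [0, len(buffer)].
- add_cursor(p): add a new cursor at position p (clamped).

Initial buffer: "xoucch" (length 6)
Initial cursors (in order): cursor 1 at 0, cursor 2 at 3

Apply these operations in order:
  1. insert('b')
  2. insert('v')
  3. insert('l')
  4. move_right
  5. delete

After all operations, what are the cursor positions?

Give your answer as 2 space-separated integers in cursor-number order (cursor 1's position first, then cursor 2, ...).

Answer: 3 8

Derivation:
After op 1 (insert('b')): buffer="bxoubcch" (len 8), cursors c1@1 c2@5, authorship 1...2...
After op 2 (insert('v')): buffer="bvxoubvcch" (len 10), cursors c1@2 c2@7, authorship 11...22...
After op 3 (insert('l')): buffer="bvlxoubvlcch" (len 12), cursors c1@3 c2@9, authorship 111...222...
After op 4 (move_right): buffer="bvlxoubvlcch" (len 12), cursors c1@4 c2@10, authorship 111...222...
After op 5 (delete): buffer="bvloubvlch" (len 10), cursors c1@3 c2@8, authorship 111..222..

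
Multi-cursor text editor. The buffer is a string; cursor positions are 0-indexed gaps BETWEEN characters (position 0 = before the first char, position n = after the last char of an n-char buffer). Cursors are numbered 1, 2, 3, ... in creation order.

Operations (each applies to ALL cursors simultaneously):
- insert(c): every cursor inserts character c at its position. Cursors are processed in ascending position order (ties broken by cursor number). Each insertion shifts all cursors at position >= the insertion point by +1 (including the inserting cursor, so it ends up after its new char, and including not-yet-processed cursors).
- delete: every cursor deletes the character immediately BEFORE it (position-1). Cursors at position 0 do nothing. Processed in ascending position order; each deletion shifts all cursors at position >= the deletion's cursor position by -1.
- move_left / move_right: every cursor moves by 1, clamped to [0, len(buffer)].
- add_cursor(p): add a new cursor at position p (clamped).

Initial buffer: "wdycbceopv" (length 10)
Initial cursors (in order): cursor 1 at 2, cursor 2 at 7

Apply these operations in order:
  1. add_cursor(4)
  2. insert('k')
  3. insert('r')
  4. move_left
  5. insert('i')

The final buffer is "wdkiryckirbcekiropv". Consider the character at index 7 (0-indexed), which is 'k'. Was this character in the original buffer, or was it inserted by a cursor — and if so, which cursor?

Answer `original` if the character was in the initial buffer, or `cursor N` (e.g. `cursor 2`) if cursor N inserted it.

Answer: cursor 3

Derivation:
After op 1 (add_cursor(4)): buffer="wdycbceopv" (len 10), cursors c1@2 c3@4 c2@7, authorship ..........
After op 2 (insert('k')): buffer="wdkyckbcekopv" (len 13), cursors c1@3 c3@6 c2@10, authorship ..1..3...2...
After op 3 (insert('r')): buffer="wdkryckrbcekropv" (len 16), cursors c1@4 c3@8 c2@13, authorship ..11..33...22...
After op 4 (move_left): buffer="wdkryckrbcekropv" (len 16), cursors c1@3 c3@7 c2@12, authorship ..11..33...22...
After op 5 (insert('i')): buffer="wdkiryckirbcekiropv" (len 19), cursors c1@4 c3@9 c2@15, authorship ..111..333...222...
Authorship (.=original, N=cursor N): . . 1 1 1 . . 3 3 3 . . . 2 2 2 . . .
Index 7: author = 3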